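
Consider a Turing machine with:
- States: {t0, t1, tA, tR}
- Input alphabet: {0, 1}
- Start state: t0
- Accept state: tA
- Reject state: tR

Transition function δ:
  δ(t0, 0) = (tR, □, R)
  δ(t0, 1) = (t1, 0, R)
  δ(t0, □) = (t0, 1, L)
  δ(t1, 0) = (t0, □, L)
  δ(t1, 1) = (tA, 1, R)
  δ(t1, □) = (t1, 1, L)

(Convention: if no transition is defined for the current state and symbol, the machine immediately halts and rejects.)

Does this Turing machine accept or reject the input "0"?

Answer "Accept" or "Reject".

Execution trace:
Initial: [t0]0
Step 1: δ(t0, 0) = (tR, □, R) → □[tR]□

The machine reaches the reject state tR and halts.

Answer: Reject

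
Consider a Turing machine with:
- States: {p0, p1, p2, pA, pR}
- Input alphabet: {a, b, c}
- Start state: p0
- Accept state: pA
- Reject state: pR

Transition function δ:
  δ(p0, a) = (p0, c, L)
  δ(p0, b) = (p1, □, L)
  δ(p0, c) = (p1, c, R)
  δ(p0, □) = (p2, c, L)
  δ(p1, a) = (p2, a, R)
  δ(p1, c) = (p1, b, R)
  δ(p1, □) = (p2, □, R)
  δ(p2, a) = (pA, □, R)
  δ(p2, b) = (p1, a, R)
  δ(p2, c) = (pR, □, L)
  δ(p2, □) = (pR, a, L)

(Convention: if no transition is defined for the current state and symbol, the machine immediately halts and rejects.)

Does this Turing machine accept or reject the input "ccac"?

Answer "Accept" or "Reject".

Execution trace:
Initial: [p0]ccac
Step 1: δ(p0, c) = (p1, c, R) → c[p1]cac
Step 2: δ(p1, c) = (p1, b, R) → cb[p1]ac
Step 3: δ(p1, a) = (p2, a, R) → cba[p2]c
Step 4: δ(p2, c) = (pR, □, L) → cb[pR]a□

The machine reaches the reject state pR and halts.

Answer: Reject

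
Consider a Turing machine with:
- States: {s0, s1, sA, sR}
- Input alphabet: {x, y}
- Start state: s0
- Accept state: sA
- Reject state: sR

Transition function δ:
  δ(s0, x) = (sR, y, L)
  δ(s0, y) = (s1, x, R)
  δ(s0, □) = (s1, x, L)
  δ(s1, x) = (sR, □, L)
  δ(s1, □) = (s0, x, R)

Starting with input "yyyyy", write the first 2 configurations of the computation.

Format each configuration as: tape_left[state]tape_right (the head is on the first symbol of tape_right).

Transitions applied:
Step 1: δ(s0, y) = (s1, x, R)

The first 2 configurations are:
[s0]yyyyy ⊢ x[s1]yyyy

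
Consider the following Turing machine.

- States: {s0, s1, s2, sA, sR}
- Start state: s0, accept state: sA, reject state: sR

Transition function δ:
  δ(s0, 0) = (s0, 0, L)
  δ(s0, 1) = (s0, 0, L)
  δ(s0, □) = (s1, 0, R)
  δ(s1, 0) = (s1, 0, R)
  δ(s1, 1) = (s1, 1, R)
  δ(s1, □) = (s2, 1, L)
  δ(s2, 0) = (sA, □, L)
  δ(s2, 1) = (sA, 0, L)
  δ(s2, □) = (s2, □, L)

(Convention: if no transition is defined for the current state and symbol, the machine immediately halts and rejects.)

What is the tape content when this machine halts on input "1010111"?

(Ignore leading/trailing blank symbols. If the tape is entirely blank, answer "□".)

Execution trace:
Initial: [s0]1010111
Step 1: δ(s0, 1) = (s0, 0, L) → [s0]□0010111
Step 2: δ(s0, □) = (s1, 0, R) → 0[s1]0010111
Step 3: δ(s1, 0) = (s1, 0, R) → 00[s1]010111
Step 4: δ(s1, 0) = (s1, 0, R) → 000[s1]10111
Step 5: δ(s1, 1) = (s1, 1, R) → 0001[s1]0111
Step 6: δ(s1, 0) = (s1, 0, R) → 00010[s1]111
Step 7: δ(s1, 1) = (s1, 1, R) → 000101[s1]11
Step 8: δ(s1, 1) = (s1, 1, R) → 0001011[s1]1
Step 9: δ(s1, 1) = (s1, 1, R) → 00010111[s1]□
Step 10: δ(s1, □) = (s2, 1, L) → 0001011[s2]11
Step 11: δ(s2, 1) = (sA, 0, L) → 000101[sA]101

The machine reaches the accept state sA and halts.

Final tape (ignoring leading/trailing blanks): 000101101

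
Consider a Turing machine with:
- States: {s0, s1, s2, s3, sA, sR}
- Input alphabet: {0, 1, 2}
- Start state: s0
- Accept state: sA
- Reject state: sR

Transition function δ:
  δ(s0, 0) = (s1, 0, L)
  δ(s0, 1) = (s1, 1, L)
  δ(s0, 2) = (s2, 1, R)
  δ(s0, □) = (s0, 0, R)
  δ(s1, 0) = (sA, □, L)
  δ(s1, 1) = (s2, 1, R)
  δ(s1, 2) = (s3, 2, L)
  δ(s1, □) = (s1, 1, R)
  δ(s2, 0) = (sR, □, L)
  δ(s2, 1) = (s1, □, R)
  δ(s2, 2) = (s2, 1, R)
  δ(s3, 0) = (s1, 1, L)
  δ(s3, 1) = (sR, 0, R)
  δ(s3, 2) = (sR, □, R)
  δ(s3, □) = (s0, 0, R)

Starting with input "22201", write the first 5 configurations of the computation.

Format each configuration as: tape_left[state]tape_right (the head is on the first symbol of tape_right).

Transitions applied:
Step 1: δ(s0, 2) = (s2, 1, R)
Step 2: δ(s2, 2) = (s2, 1, R)
Step 3: δ(s2, 2) = (s2, 1, R)
Step 4: δ(s2, 0) = (sR, □, L)

The first 5 configurations are:
[s0]22201 ⊢ 1[s2]2201 ⊢ 11[s2]201 ⊢ 111[s2]01 ⊢ 11[sR]1□1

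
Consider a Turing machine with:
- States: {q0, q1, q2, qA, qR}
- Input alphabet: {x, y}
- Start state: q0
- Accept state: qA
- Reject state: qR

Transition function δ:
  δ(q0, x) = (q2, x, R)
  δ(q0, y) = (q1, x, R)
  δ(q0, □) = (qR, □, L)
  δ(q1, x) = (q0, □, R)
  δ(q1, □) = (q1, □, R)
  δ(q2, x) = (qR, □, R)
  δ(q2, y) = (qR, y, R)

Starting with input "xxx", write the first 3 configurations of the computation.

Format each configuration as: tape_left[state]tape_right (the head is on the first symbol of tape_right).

Transitions applied:
Step 1: δ(q0, x) = (q2, x, R)
Step 2: δ(q2, x) = (qR, □, R)

The first 3 configurations are:
[q0]xxx ⊢ x[q2]xx ⊢ x□[qR]x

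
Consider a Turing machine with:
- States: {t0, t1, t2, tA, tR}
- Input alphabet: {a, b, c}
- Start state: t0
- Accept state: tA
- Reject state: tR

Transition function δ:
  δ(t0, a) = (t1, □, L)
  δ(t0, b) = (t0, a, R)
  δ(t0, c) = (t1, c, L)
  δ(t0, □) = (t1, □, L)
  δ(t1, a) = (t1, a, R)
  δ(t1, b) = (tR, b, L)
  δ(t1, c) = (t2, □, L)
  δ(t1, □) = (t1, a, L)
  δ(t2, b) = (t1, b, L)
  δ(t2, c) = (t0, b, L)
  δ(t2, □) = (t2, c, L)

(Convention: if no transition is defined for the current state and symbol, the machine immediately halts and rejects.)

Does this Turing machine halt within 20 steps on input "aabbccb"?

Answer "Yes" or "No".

Execution trace:
Initial: [t0]aabbccb
Step 1: δ(t0, a) = (t1, □, L) → [t1]□□abbccb
Step 2: δ(t1, □) = (t1, a, L) → [t1]□a□abbccb
Step 3: δ(t1, □) = (t1, a, L) → [t1]□aa□abbccb
Step 4: δ(t1, □) = (t1, a, L) → [t1]□aaa□abbccb
Step 5: δ(t1, □) = (t1, a, L) → [t1]□aaaa□abbccb
Step 6: δ(t1, □) = (t1, a, L) → [t1]□aaaaa□abbccb
Step 7: δ(t1, □) = (t1, a, L) → [t1]□aaaaaa□abbccb
Step 8: δ(t1, □) = (t1, a, L) → [t1]□aaaaaaa□abbccb
Step 9: δ(t1, □) = (t1, a, L) → [t1]□aaaaaaaa□abbccb
Step 10: δ(t1, □) = (t1, a, L) → [t1]□aaaaaaaaa□abbccb
Step 11: δ(t1, □) = (t1, a, L) → [t1]□aaaaaaaaaa□abbccb
Step 12: δ(t1, □) = (t1, a, L) → [t1]□aaaaaaaaaaa□abbccb
Step 13: δ(t1, □) = (t1, a, L) → [t1]□aaaaaaaaaaaa□abbccb
Step 14: δ(t1, □) = (t1, a, L) → [t1]□aaaaaaaaaaaaa□abbccb
Step 15: δ(t1, □) = (t1, a, L) → [t1]□aaaaaaaaaaaaaa□abbccb
Step 16: δ(t1, □) = (t1, a, L) → [t1]□aaaaaaaaaaaaaaa□abbccb
Step 17: δ(t1, □) = (t1, a, L) → [t1]□aaaaaaaaaaaaaaaa□abbccb
Step 18: δ(t1, □) = (t1, a, L) → [t1]□aaaaaaaaaaaaaaaaa□abbccb
Step 19: δ(t1, □) = (t1, a, L) → [t1]□aaaaaaaaaaaaaaaaaa□abbccb
Step 20: δ(t1, □) = (t1, a, L) → [t1]□aaaaaaaaaaaaaaaaaaa□abbccb

The machine has not reached a halting state after 20 steps.
The machine did not halt within the 20-step bound.

Answer: No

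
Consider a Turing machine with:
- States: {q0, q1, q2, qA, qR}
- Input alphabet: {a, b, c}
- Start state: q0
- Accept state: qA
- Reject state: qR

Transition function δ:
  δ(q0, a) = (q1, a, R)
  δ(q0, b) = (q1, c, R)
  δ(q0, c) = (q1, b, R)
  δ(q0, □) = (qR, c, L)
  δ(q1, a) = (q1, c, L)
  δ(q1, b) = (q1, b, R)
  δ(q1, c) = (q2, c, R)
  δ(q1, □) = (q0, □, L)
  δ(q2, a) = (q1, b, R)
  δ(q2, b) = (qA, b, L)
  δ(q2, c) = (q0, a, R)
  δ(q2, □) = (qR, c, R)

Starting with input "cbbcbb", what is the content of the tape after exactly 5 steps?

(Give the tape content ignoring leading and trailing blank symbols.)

Execution trace:
Initial: [q0]cbbcbb
Step 1: δ(q0, c) = (q1, b, R) → b[q1]bbcbb
Step 2: δ(q1, b) = (q1, b, R) → bb[q1]bcbb
Step 3: δ(q1, b) = (q1, b, R) → bbb[q1]cbb
Step 4: δ(q1, c) = (q2, c, R) → bbbc[q2]bb
Step 5: δ(q2, b) = (qA, b, L) → bbb[qA]cbb

The machine reaches the accept state qA and halts.

After 5 steps, the tape (ignoring leading/trailing blanks) is: bbbcbb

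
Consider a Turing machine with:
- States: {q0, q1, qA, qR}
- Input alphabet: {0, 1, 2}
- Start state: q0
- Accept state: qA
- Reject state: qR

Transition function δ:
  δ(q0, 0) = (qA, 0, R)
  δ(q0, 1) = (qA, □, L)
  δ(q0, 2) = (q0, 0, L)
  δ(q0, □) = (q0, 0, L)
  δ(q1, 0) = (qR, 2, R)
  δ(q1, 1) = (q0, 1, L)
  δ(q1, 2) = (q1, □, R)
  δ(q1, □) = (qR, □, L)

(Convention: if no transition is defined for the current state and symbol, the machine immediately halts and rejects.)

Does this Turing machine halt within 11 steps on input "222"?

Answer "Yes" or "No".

Execution trace:
Initial: [q0]222
Step 1: δ(q0, 2) = (q0, 0, L) → [q0]□022
Step 2: δ(q0, □) = (q0, 0, L) → [q0]□0022
Step 3: δ(q0, □) = (q0, 0, L) → [q0]□00022
Step 4: δ(q0, □) = (q0, 0, L) → [q0]□000022
Step 5: δ(q0, □) = (q0, 0, L) → [q0]□0000022
Step 6: δ(q0, □) = (q0, 0, L) → [q0]□00000022
Step 7: δ(q0, □) = (q0, 0, L) → [q0]□000000022
Step 8: δ(q0, □) = (q0, 0, L) → [q0]□0000000022
Step 9: δ(q0, □) = (q0, 0, L) → [q0]□00000000022
Step 10: δ(q0, □) = (q0, 0, L) → [q0]□000000000022
Step 11: δ(q0, □) = (q0, 0, L) → [q0]□0000000000022

The machine has not reached a halting state after 11 steps.
The machine did not halt within the 11-step bound.

Answer: No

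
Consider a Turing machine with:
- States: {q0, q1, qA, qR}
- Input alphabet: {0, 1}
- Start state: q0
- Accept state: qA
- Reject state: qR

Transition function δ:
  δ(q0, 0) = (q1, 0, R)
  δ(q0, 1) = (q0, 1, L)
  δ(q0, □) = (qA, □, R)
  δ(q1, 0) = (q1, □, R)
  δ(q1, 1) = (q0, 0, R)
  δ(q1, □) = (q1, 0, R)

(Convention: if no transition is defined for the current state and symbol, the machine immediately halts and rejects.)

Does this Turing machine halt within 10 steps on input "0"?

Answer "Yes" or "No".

Execution trace:
Initial: [q0]0
Step 1: δ(q0, 0) = (q1, 0, R) → 0[q1]□
Step 2: δ(q1, □) = (q1, 0, R) → 00[q1]□
Step 3: δ(q1, □) = (q1, 0, R) → 000[q1]□
Step 4: δ(q1, □) = (q1, 0, R) → 0000[q1]□
Step 5: δ(q1, □) = (q1, 0, R) → 00000[q1]□
Step 6: δ(q1, □) = (q1, 0, R) → 000000[q1]□
Step 7: δ(q1, □) = (q1, 0, R) → 0000000[q1]□
Step 8: δ(q1, □) = (q1, 0, R) → 00000000[q1]□
Step 9: δ(q1, □) = (q1, 0, R) → 000000000[q1]□
Step 10: δ(q1, □) = (q1, 0, R) → 0000000000[q1]□

The machine has not reached a halting state after 10 steps.
The machine did not halt within the 10-step bound.

Answer: No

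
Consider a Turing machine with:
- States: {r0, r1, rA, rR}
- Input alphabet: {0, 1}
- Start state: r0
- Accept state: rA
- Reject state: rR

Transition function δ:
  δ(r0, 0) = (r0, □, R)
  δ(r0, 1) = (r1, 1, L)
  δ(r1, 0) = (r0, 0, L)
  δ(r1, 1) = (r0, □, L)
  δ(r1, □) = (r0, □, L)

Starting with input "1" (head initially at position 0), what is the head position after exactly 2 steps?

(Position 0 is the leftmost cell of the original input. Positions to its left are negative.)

Execution trace (head position shown):
Step 0: [r0]1  (head at position 0)
Step 1: move left → [r1]□1  (head at position -1)
Step 2: move left → [r0]□□1  (head at position -2)

After 2 steps, the head is at position -2.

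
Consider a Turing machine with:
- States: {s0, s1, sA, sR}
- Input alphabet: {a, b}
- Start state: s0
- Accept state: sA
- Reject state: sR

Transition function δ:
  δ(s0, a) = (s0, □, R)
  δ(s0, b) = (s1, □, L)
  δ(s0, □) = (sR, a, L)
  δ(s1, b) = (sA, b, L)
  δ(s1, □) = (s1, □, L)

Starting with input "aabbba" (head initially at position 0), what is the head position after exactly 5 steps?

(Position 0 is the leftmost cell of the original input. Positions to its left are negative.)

Execution trace (head position shown):
Step 0: [s0]aabbba  (head at position 0)
Step 1: move right → □[s0]abbba  (head at position 1)
Step 2: move right → □□[s0]bbba  (head at position 2)
Step 3: move left → □[s1]□□bba  (head at position 1)
Step 4: move left → [s1]□□□bba  (head at position 0)
Step 5: move left → [s1]□□□□bba  (head at position -1)

After 5 steps, the head is at position -1.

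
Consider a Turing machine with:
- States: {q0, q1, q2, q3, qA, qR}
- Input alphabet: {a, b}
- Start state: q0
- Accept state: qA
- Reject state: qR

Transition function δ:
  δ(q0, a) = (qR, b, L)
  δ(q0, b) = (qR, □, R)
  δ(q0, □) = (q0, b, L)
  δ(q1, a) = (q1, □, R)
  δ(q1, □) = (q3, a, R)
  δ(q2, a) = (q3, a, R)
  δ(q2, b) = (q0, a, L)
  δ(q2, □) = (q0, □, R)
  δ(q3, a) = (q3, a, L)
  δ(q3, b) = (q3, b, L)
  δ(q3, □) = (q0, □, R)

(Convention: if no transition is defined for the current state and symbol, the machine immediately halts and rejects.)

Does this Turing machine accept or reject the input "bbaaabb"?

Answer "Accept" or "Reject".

Execution trace:
Initial: [q0]bbaaabb
Step 1: δ(q0, b) = (qR, □, R) → □[qR]baaabb

The machine reaches the reject state qR and halts.

Answer: Reject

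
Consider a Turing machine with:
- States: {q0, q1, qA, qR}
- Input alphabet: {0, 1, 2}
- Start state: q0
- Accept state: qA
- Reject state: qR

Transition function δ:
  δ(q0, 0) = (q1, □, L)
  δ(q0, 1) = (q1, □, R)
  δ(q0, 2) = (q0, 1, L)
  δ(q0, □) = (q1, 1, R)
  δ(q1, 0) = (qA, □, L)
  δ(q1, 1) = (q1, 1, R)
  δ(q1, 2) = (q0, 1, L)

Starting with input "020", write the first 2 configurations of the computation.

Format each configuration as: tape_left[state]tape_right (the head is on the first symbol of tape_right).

Transitions applied:
Step 1: δ(q0, 0) = (q1, □, L)

The first 2 configurations are:
[q0]020 ⊢ [q1]□□20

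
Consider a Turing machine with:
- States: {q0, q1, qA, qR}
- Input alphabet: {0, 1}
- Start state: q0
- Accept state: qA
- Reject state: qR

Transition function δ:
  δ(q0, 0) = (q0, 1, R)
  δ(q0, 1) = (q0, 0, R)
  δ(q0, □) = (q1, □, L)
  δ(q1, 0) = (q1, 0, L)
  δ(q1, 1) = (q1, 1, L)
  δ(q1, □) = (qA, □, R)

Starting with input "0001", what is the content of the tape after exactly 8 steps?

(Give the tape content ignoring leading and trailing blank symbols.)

Execution trace:
Initial: [q0]0001
Step 1: δ(q0, 0) = (q0, 1, R) → 1[q0]001
Step 2: δ(q0, 0) = (q0, 1, R) → 11[q0]01
Step 3: δ(q0, 0) = (q0, 1, R) → 111[q0]1
Step 4: δ(q0, 1) = (q0, 0, R) → 1110[q0]□
Step 5: δ(q0, □) = (q1, □, L) → 111[q1]0□
Step 6: δ(q1, 0) = (q1, 0, L) → 11[q1]10□
Step 7: δ(q1, 1) = (q1, 1, L) → 1[q1]110□
Step 8: δ(q1, 1) = (q1, 1, L) → [q1]1110□

After 8 steps, the tape (ignoring leading/trailing blanks) is: 1110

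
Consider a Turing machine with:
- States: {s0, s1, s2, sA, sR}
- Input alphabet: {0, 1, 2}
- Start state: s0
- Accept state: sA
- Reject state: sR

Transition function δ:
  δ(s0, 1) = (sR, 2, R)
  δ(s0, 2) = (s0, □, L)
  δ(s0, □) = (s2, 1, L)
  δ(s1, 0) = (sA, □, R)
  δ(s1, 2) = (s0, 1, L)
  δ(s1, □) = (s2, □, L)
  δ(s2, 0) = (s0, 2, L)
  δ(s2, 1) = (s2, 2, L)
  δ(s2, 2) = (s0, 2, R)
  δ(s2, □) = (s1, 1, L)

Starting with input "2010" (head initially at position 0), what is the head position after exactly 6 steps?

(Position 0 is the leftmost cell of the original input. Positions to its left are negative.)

Execution trace (head position shown):
Step 0: [s0]2010  (head at position 0)
Step 1: move left → [s0]□□010  (head at position -1)
Step 2: move left → [s2]□1□010  (head at position -2)
Step 3: move left → [s1]□11□010  (head at position -3)
Step 4: move left → [s2]□□11□010  (head at position -4)
Step 5: move left → [s1]□1□11□010  (head at position -5)
Step 6: move left → [s2]□□1□11□010  (head at position -6)

After 6 steps, the head is at position -6.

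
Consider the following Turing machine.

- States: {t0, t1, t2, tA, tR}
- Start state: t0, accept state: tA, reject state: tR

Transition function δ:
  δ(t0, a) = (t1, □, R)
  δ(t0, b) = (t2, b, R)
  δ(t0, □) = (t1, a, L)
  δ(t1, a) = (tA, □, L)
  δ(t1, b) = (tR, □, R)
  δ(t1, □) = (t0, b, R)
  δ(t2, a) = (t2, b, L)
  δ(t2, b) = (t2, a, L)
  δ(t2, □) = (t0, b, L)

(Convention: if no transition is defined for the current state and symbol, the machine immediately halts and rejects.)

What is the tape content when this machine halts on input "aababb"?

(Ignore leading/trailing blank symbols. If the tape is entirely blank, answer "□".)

Execution trace:
Initial: [t0]aababb
Step 1: δ(t0, a) = (t1, □, R) → □[t1]ababb
Step 2: δ(t1, a) = (tA, □, L) → [tA]□□babb

The machine reaches the accept state tA and halts.

Final tape (ignoring leading/trailing blanks): babb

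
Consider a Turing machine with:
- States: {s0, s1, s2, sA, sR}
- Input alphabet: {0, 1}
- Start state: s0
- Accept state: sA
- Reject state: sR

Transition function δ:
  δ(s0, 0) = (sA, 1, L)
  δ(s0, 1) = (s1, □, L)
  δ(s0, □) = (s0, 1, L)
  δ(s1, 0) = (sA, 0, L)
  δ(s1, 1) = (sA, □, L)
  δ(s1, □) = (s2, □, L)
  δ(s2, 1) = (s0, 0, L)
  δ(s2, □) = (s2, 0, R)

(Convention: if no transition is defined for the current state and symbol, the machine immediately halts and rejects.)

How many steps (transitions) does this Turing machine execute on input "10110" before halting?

Execution trace:
Initial: [s0]10110
Step 1: δ(s0, 1) = (s1, □, L) → [s1]□□0110
Step 2: δ(s1, □) = (s2, □, L) → [s2]□□□0110
Step 3: δ(s2, □) = (s2, 0, R) → 0[s2]□□0110
Step 4: δ(s2, □) = (s2, 0, R) → 00[s2]□0110
Step 5: δ(s2, □) = (s2, 0, R) → 000[s2]0110

No transition is defined for δ(s2, 0). By convention the machine halts and rejects.

The machine executed 5 steps before halting.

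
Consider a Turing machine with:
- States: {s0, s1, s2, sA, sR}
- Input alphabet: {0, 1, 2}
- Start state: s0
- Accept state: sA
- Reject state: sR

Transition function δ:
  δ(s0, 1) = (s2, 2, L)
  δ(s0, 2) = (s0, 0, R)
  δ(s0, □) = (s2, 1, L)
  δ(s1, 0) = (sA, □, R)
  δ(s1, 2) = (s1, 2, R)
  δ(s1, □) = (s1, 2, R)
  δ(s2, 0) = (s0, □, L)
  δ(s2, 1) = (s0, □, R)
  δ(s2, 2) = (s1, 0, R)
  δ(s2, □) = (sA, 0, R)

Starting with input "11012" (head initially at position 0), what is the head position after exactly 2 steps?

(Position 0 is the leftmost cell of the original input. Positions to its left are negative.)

Execution trace (head position shown):
Step 0: [s0]11012  (head at position 0)
Step 1: move left → [s2]□21012  (head at position -1)
Step 2: move right → 0[sA]21012  (head at position 0)

After 2 steps, the head is at position 0.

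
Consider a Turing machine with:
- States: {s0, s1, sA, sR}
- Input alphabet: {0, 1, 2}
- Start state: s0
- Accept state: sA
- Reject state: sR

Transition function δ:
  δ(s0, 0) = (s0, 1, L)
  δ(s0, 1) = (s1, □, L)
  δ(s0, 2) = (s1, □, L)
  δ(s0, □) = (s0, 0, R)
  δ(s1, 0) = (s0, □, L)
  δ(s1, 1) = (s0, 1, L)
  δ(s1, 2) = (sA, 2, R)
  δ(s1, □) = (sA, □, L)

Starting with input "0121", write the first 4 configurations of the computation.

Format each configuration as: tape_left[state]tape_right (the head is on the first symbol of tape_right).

Transitions applied:
Step 1: δ(s0, 0) = (s0, 1, L)
Step 2: δ(s0, □) = (s0, 0, R)
Step 3: δ(s0, 1) = (s1, □, L)

The first 4 configurations are:
[s0]0121 ⊢ [s0]□1121 ⊢ 0[s0]1121 ⊢ [s1]0□121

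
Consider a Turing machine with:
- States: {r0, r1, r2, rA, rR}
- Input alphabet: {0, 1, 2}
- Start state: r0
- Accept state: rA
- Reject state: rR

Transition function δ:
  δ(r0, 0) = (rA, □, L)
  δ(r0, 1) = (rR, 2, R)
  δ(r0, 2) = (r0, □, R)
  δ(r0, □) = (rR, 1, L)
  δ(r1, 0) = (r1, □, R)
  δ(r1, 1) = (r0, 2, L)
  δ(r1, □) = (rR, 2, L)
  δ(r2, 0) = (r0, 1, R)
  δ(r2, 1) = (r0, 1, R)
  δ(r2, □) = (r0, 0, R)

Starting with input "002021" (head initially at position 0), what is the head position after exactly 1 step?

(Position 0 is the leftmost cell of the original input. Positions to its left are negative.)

Execution trace (head position shown):
Step 0: [r0]002021  (head at position 0)
Step 1: move left → [rA]□□02021  (head at position -1)

After 1 step, the head is at position -1.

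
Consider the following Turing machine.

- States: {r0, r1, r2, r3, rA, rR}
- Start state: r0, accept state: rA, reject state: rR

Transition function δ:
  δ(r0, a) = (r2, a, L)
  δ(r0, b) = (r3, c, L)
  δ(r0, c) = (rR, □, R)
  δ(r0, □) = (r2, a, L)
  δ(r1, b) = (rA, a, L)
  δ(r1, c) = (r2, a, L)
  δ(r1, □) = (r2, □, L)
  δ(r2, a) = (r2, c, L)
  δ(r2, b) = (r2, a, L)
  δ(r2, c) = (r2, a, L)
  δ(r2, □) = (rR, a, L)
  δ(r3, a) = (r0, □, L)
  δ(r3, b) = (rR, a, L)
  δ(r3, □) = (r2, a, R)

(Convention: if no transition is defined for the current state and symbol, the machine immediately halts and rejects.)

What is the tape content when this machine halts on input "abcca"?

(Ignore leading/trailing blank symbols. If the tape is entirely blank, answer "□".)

Execution trace:
Initial: [r0]abcca
Step 1: δ(r0, a) = (r2, a, L) → [r2]□abcca
Step 2: δ(r2, □) = (rR, a, L) → [rR]□aabcca

The machine reaches the reject state rR and halts.

Final tape (ignoring leading/trailing blanks): aabcca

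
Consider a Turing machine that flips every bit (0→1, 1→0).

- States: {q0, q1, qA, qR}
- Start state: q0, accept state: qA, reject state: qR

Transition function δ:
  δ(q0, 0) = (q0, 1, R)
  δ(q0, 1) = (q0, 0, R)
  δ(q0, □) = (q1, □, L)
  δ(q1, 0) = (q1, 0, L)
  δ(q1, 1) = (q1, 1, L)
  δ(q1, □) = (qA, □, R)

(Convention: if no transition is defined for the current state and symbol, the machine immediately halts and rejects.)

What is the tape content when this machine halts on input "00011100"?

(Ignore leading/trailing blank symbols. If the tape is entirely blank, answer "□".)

Execution trace:
Initial: [q0]00011100
Step 1: δ(q0, 0) = (q0, 1, R) → 1[q0]0011100
Step 2: δ(q0, 0) = (q0, 1, R) → 11[q0]011100
Step 3: δ(q0, 0) = (q0, 1, R) → 111[q0]11100
Step 4: δ(q0, 1) = (q0, 0, R) → 1110[q0]1100
Step 5: δ(q0, 1) = (q0, 0, R) → 11100[q0]100
Step 6: δ(q0, 1) = (q0, 0, R) → 111000[q0]00
Step 7: δ(q0, 0) = (q0, 1, R) → 1110001[q0]0
Step 8: δ(q0, 0) = (q0, 1, R) → 11100011[q0]□
Step 9: δ(q0, □) = (q1, □, L) → 1110001[q1]1□
Step 10: δ(q1, 1) = (q1, 1, L) → 111000[q1]11□
Step 11: δ(q1, 1) = (q1, 1, L) → 11100[q1]011□
Step 12: δ(q1, 0) = (q1, 0, L) → 1110[q1]0011□
Step 13: δ(q1, 0) = (q1, 0, L) → 111[q1]00011□
Step 14: δ(q1, 0) = (q1, 0, L) → 11[q1]100011□
Step 15: δ(q1, 1) = (q1, 1, L) → 1[q1]1100011□
Step 16: δ(q1, 1) = (q1, 1, L) → [q1]11100011□
Step 17: δ(q1, 1) = (q1, 1, L) → [q1]□11100011□
Step 18: δ(q1, □) = (qA, □, R) → □[qA]11100011□

The machine reaches the accept state qA and halts.

Final tape (ignoring leading/trailing blanks): 11100011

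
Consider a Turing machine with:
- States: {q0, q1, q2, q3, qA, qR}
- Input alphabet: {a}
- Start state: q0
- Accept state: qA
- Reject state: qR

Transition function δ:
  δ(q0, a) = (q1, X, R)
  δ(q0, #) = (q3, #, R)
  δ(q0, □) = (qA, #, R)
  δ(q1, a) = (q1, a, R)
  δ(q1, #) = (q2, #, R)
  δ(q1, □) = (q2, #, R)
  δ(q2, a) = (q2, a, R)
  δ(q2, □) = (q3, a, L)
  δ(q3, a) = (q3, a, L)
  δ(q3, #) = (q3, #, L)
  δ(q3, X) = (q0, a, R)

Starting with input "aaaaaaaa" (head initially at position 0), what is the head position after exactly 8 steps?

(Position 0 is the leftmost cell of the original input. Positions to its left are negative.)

Execution trace (head position shown):
Step 0: [q0]aaaaaaaa  (head at position 0)
Step 1: move right → X[q1]aaaaaaa  (head at position 1)
Step 2: move right → Xa[q1]aaaaaa  (head at position 2)
Step 3: move right → Xaa[q1]aaaaa  (head at position 3)
Step 4: move right → Xaaa[q1]aaaa  (head at position 4)
Step 5: move right → Xaaaa[q1]aaa  (head at position 5)
Step 6: move right → Xaaaaa[q1]aa  (head at position 6)
Step 7: move right → Xaaaaaa[q1]a  (head at position 7)
Step 8: move right → Xaaaaaaa[q1]□  (head at position 8)

After 8 steps, the head is at position 8.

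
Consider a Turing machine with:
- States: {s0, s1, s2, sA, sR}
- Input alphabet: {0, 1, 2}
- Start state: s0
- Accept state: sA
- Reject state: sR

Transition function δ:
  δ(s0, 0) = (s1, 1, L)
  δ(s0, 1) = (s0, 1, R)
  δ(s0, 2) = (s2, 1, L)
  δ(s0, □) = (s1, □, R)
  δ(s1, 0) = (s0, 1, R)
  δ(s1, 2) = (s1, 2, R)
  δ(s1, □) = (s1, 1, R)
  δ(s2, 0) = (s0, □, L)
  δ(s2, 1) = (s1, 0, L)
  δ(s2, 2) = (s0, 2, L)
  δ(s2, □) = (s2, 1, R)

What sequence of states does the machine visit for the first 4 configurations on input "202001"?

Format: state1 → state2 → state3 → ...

Execution trace:
Initial: [s0]202001
Step 1: δ(s0, 2) = (s2, 1, L) → [s2]□102001
Step 2: δ(s2, □) = (s2, 1, R) → 1[s2]102001
Step 3: δ(s2, 1) = (s1, 0, L) → [s1]1002001

No transition is defined for δ(s1, 1). By convention the machine halts and rejects.

State sequence: s0 → s2 → s2 → s1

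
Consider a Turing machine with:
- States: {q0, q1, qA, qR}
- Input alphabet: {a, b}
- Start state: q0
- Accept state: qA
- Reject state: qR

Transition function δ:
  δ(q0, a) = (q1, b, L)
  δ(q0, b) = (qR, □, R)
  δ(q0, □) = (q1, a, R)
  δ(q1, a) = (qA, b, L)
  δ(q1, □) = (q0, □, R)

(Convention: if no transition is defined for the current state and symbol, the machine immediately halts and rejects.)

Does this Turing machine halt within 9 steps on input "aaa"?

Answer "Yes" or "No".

Execution trace:
Initial: [q0]aaa
Step 1: δ(q0, a) = (q1, b, L) → [q1]□baa
Step 2: δ(q1, □) = (q0, □, R) → □[q0]baa
Step 3: δ(q0, b) = (qR, □, R) → □□[qR]aa

The machine reaches the reject state qR and halts.
The machine halted after 3 steps (within the 9-step bound).

Answer: Yes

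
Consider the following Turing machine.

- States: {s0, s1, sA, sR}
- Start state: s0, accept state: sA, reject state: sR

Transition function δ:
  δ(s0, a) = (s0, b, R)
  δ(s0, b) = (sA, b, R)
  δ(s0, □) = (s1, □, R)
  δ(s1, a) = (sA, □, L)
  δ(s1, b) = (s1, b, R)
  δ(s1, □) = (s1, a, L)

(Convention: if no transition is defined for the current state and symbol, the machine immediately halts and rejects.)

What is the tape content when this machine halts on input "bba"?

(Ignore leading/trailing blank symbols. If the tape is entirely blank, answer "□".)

Execution trace:
Initial: [s0]bba
Step 1: δ(s0, b) = (sA, b, R) → b[sA]ba

The machine reaches the accept state sA and halts.

Final tape (ignoring leading/trailing blanks): bba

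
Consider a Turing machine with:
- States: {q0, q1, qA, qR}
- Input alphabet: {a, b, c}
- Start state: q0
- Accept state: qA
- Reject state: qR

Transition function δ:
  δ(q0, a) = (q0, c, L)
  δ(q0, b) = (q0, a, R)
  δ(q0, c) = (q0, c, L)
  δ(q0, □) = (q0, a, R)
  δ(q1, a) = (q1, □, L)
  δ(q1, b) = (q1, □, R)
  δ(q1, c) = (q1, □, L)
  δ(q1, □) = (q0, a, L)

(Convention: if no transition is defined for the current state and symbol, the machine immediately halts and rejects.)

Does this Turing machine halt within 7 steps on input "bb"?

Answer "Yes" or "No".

Execution trace:
Initial: [q0]bb
Step 1: δ(q0, b) = (q0, a, R) → a[q0]b
Step 2: δ(q0, b) = (q0, a, R) → aa[q0]□
Step 3: δ(q0, □) = (q0, a, R) → aaa[q0]□
Step 4: δ(q0, □) = (q0, a, R) → aaaa[q0]□
Step 5: δ(q0, □) = (q0, a, R) → aaaaa[q0]□
Step 6: δ(q0, □) = (q0, a, R) → aaaaaa[q0]□
Step 7: δ(q0, □) = (q0, a, R) → aaaaaaa[q0]□

The machine has not reached a halting state after 7 steps.
The machine did not halt within the 7-step bound.

Answer: No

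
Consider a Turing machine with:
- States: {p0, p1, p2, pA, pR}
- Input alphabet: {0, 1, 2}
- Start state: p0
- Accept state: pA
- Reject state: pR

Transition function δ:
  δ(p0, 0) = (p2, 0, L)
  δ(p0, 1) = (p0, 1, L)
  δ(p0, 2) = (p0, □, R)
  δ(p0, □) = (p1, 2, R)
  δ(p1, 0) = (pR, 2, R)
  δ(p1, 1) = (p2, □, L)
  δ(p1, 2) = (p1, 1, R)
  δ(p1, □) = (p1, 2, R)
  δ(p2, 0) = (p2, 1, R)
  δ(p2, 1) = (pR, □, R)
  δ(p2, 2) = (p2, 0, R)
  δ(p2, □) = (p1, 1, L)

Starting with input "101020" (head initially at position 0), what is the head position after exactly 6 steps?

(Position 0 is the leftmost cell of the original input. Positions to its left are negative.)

Execution trace (head position shown):
Step 0: [p0]101020  (head at position 0)
Step 1: move left → [p0]□101020  (head at position -1)
Step 2: move right → 2[p1]101020  (head at position 0)
Step 3: move left → [p2]2□01020  (head at position -1)
Step 4: move right → 0[p2]□01020  (head at position 0)
Step 5: move left → [p1]0101020  (head at position -1)
Step 6: move right → 2[pR]101020  (head at position 0)

After 6 steps, the head is at position 0.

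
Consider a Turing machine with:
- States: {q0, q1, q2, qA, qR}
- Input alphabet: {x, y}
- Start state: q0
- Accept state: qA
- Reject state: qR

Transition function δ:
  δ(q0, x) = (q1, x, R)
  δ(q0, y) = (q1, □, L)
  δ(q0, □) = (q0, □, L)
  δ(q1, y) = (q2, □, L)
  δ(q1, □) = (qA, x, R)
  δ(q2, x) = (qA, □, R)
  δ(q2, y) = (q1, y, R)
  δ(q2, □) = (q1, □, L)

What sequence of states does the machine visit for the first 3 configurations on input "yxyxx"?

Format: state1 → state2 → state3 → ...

Execution trace:
Initial: [q0]yxyxx
Step 1: δ(q0, y) = (q1, □, L) → [q1]□□xyxx
Step 2: δ(q1, □) = (qA, x, R) → x[qA]□xyxx

The machine reaches the accept state qA and halts.

State sequence: q0 → q1 → qA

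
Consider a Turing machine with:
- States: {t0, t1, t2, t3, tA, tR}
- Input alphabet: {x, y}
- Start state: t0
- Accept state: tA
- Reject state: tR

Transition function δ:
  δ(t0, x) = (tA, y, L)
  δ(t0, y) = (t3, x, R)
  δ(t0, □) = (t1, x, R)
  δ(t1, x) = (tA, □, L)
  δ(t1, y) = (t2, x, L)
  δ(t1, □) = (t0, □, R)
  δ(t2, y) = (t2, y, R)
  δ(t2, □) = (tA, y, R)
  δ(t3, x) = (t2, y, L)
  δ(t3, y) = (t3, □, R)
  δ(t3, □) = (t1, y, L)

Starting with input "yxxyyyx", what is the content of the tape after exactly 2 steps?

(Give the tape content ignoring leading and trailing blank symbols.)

Execution trace:
Initial: [t0]yxxyyyx
Step 1: δ(t0, y) = (t3, x, R) → x[t3]xxyyyx
Step 2: δ(t3, x) = (t2, y, L) → [t2]xyxyyyx

No transition is defined for δ(t2, x). By convention the machine halts and rejects.

After 2 steps, the tape (ignoring leading/trailing blanks) is: xyxyyyx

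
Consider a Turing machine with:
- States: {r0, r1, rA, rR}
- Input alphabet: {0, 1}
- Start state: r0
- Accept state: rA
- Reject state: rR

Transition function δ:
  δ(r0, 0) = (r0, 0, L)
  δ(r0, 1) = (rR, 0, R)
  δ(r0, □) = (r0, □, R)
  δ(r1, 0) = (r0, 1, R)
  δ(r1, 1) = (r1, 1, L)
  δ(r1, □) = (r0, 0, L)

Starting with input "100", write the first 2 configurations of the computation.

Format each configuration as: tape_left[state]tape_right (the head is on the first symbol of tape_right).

Transitions applied:
Step 1: δ(r0, 1) = (rR, 0, R)

The first 2 configurations are:
[r0]100 ⊢ 0[rR]00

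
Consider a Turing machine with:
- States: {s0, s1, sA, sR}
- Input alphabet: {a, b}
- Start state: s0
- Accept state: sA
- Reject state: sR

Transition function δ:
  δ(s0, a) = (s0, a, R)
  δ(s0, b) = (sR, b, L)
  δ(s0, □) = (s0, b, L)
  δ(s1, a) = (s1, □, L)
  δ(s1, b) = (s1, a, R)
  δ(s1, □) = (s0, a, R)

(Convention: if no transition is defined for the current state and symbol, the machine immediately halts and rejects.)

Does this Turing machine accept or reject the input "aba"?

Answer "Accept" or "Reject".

Execution trace:
Initial: [s0]aba
Step 1: δ(s0, a) = (s0, a, R) → a[s0]ba
Step 2: δ(s0, b) = (sR, b, L) → [sR]aba

The machine reaches the reject state sR and halts.

Answer: Reject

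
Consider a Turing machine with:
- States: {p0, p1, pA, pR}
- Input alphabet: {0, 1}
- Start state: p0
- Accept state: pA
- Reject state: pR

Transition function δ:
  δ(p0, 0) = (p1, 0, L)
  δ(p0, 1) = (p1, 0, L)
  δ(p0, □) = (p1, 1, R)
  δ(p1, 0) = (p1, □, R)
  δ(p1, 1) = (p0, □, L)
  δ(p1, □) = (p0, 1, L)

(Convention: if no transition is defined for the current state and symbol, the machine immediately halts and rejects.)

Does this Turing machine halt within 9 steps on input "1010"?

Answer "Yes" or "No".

Execution trace:
Initial: [p0]1010
Step 1: δ(p0, 1) = (p1, 0, L) → [p1]□0010
Step 2: δ(p1, □) = (p0, 1, L) → [p0]□10010
Step 3: δ(p0, □) = (p1, 1, R) → 1[p1]10010
Step 4: δ(p1, 1) = (p0, □, L) → [p0]1□0010
Step 5: δ(p0, 1) = (p1, 0, L) → [p1]□0□0010
Step 6: δ(p1, □) = (p0, 1, L) → [p0]□10□0010
Step 7: δ(p0, □) = (p1, 1, R) → 1[p1]10□0010
Step 8: δ(p1, 1) = (p0, □, L) → [p0]1□0□0010
Step 9: δ(p0, 1) = (p1, 0, L) → [p1]□0□0□0010

The machine has not reached a halting state after 9 steps.
The machine did not halt within the 9-step bound.

Answer: No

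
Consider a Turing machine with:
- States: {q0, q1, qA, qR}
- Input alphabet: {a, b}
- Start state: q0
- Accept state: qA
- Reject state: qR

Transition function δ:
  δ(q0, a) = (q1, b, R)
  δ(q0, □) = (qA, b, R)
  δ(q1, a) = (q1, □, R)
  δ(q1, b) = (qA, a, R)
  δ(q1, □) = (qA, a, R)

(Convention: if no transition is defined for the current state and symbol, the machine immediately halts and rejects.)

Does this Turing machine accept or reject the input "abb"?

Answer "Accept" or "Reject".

Execution trace:
Initial: [q0]abb
Step 1: δ(q0, a) = (q1, b, R) → b[q1]bb
Step 2: δ(q1, b) = (qA, a, R) → ba[qA]b

The machine reaches the accept state qA and halts.

Answer: Accept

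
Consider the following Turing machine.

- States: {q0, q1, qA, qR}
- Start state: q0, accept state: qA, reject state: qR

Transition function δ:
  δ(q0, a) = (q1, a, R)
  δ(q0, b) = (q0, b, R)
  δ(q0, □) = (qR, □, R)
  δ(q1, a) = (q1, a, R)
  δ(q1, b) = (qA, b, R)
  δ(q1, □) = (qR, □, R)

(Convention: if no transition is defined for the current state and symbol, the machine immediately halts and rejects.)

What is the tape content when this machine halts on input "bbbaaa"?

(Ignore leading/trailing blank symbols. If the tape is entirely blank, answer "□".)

Execution trace:
Initial: [q0]bbbaaa
Step 1: δ(q0, b) = (q0, b, R) → b[q0]bbaaa
Step 2: δ(q0, b) = (q0, b, R) → bb[q0]baaa
Step 3: δ(q0, b) = (q0, b, R) → bbb[q0]aaa
Step 4: δ(q0, a) = (q1, a, R) → bbba[q1]aa
Step 5: δ(q1, a) = (q1, a, R) → bbbaa[q1]a
Step 6: δ(q1, a) = (q1, a, R) → bbbaaa[q1]□
Step 7: δ(q1, □) = (qR, □, R) → bbbaaa□[qR]□

The machine reaches the reject state qR and halts.

Final tape (ignoring leading/trailing blanks): bbbaaa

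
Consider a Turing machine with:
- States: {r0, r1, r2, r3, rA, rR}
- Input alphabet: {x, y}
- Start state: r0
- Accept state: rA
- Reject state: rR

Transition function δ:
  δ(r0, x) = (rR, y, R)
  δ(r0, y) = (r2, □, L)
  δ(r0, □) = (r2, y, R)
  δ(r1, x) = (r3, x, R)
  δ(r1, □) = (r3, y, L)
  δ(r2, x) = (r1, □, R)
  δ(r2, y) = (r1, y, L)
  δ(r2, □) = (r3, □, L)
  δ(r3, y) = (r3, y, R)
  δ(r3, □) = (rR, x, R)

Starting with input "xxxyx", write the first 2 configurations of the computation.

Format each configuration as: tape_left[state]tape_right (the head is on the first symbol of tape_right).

Transitions applied:
Step 1: δ(r0, x) = (rR, y, R)

The first 2 configurations are:
[r0]xxxyx ⊢ y[rR]xxyx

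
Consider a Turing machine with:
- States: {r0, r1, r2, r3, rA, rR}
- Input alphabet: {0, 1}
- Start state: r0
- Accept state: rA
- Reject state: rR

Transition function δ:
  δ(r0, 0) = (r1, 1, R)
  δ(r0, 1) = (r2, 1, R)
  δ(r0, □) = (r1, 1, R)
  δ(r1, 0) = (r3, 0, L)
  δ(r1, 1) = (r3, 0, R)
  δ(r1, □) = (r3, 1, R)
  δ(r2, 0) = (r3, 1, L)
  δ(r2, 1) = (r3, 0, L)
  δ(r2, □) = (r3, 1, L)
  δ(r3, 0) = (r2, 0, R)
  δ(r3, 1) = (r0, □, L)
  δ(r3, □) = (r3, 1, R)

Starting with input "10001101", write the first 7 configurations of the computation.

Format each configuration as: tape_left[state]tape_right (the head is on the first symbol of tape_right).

Transitions applied:
Step 1: δ(r0, 1) = (r2, 1, R)
Step 2: δ(r2, 0) = (r3, 1, L)
Step 3: δ(r3, 1) = (r0, □, L)
Step 4: δ(r0, □) = (r1, 1, R)
Step 5: δ(r1, □) = (r3, 1, R)
Step 6: δ(r3, 1) = (r0, □, L)

The first 7 configurations are:
[r0]10001101 ⊢ 1[r2]0001101 ⊢ [r3]11001101 ⊢ [r0]□□1001101 ⊢ 1[r1]□1001101 ⊢ 11[r3]1001101 ⊢ 1[r0]1□001101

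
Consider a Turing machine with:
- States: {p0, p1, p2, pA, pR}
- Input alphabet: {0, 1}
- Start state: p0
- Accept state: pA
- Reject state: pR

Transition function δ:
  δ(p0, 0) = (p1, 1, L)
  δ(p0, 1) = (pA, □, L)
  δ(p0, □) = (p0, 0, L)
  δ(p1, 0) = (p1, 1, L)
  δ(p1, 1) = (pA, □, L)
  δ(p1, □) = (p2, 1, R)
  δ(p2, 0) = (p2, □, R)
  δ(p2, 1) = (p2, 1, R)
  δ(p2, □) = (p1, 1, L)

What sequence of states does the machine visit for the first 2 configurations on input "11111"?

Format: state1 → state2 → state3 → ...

Execution trace:
Initial: [p0]11111
Step 1: δ(p0, 1) = (pA, □, L) → [pA]□□1111

The machine reaches the accept state pA and halts.

State sequence: p0 → pA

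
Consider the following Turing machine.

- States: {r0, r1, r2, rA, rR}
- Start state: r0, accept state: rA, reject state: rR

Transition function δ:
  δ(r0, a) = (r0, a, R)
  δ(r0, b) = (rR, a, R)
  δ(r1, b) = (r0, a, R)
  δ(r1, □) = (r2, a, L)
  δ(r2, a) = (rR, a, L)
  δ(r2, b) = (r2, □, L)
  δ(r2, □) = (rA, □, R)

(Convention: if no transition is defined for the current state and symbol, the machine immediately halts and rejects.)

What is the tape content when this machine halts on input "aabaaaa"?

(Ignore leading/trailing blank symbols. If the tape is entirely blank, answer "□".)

Execution trace:
Initial: [r0]aabaaaa
Step 1: δ(r0, a) = (r0, a, R) → a[r0]abaaaa
Step 2: δ(r0, a) = (r0, a, R) → aa[r0]baaaa
Step 3: δ(r0, b) = (rR, a, R) → aaa[rR]aaaa

The machine reaches the reject state rR and halts.

Final tape (ignoring leading/trailing blanks): aaaaaaa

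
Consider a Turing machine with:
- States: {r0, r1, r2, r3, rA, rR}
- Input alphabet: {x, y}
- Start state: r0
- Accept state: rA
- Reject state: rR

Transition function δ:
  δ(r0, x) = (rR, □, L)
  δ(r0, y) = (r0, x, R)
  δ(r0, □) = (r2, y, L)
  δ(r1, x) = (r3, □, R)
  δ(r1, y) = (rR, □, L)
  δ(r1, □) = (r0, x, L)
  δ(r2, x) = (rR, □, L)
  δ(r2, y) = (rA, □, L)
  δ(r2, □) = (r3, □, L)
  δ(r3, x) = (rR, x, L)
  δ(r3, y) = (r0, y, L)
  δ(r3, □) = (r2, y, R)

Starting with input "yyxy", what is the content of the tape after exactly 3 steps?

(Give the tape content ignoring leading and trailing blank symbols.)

Execution trace:
Initial: [r0]yyxy
Step 1: δ(r0, y) = (r0, x, R) → x[r0]yxy
Step 2: δ(r0, y) = (r0, x, R) → xx[r0]xy
Step 3: δ(r0, x) = (rR, □, L) → x[rR]x□y

The machine reaches the reject state rR and halts.

After 3 steps, the tape (ignoring leading/trailing blanks) is: xx□y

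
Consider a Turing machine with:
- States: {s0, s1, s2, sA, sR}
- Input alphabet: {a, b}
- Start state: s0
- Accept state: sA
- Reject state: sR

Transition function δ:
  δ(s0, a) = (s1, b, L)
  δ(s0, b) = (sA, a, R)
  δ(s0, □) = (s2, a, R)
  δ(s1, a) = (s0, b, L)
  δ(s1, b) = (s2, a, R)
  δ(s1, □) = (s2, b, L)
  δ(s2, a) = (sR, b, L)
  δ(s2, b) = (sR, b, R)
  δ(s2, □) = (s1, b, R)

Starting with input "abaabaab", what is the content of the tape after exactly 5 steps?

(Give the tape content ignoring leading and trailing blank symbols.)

Execution trace:
Initial: [s0]abaabaab
Step 1: δ(s0, a) = (s1, b, L) → [s1]□bbaabaab
Step 2: δ(s1, □) = (s2, b, L) → [s2]□bbbaabaab
Step 3: δ(s2, □) = (s1, b, R) → b[s1]bbbaabaab
Step 4: δ(s1, b) = (s2, a, R) → ba[s2]bbaabaab
Step 5: δ(s2, b) = (sR, b, R) → bab[sR]baabaab

The machine reaches the reject state sR and halts.

After 5 steps, the tape (ignoring leading/trailing blanks) is: babbaabaab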